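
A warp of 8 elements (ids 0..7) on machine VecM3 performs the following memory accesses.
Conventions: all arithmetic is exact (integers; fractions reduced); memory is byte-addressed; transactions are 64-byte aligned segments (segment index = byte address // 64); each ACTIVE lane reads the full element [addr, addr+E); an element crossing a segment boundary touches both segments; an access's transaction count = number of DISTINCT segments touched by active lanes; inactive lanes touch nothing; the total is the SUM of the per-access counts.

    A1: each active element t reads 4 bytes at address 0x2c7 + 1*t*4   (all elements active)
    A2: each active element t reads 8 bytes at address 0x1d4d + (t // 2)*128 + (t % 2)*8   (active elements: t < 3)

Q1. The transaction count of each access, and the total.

A1: 1 transaction
A2: 2 transactions

Answer: 1,2; total 3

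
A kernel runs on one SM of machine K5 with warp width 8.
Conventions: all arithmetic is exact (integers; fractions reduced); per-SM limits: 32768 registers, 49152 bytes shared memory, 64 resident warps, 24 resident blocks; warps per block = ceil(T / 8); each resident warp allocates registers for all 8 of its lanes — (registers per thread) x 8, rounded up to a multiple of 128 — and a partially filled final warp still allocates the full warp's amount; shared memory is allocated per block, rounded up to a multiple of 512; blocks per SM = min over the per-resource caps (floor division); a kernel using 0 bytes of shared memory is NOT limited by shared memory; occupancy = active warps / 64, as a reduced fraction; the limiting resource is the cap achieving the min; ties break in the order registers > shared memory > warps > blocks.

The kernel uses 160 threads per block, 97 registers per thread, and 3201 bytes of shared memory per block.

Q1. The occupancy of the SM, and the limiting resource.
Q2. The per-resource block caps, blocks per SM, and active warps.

Answer: occupancy 5/16, limited by registers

registers: 1 block
shared memory: 13 blocks
warps: 3 blocks
blocks: 24 blocks

Answer: 1 block, 20 active warps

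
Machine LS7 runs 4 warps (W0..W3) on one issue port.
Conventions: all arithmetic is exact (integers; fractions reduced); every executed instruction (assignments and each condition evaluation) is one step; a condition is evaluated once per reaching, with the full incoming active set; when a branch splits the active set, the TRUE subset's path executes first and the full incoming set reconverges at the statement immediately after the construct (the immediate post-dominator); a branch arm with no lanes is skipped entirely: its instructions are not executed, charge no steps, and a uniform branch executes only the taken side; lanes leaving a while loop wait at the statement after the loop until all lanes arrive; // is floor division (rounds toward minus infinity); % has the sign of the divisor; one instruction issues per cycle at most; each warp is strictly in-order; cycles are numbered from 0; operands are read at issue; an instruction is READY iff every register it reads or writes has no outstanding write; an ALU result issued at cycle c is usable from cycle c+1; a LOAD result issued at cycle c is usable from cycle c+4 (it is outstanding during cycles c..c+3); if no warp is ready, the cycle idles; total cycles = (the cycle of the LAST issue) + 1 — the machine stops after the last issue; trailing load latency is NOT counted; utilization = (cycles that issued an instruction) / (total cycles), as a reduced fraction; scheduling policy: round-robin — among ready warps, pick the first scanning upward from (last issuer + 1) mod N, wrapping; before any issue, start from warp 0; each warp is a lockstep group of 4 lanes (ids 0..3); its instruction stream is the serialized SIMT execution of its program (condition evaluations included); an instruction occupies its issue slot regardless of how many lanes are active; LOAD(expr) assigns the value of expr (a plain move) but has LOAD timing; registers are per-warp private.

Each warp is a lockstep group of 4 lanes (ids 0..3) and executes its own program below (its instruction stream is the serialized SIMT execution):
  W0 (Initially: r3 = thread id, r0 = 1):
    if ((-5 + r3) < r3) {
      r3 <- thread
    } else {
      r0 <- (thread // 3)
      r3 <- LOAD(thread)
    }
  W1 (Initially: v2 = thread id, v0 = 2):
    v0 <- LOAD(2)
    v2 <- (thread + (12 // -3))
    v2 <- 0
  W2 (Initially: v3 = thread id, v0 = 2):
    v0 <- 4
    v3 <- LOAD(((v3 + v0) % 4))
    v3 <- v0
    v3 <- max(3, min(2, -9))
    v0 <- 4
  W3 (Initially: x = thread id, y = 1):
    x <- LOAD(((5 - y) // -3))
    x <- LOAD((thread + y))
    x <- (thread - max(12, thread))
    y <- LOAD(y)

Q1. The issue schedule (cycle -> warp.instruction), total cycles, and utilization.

cycle 0: W0.I0
cycle 1: W1.I0
cycle 2: W2.I0
cycle 3: W3.I0
cycle 4: W0.I1
cycle 5: W1.I1
cycle 6: W2.I1
cycle 7: W3.I1
cycle 8: W1.I2
cycle 9: idle
cycle 10: W2.I2
cycle 11: W3.I2
cycle 12: W2.I3
cycle 13: W3.I3
cycle 14: W2.I4

Answer: 15 cycles, utilization 14/15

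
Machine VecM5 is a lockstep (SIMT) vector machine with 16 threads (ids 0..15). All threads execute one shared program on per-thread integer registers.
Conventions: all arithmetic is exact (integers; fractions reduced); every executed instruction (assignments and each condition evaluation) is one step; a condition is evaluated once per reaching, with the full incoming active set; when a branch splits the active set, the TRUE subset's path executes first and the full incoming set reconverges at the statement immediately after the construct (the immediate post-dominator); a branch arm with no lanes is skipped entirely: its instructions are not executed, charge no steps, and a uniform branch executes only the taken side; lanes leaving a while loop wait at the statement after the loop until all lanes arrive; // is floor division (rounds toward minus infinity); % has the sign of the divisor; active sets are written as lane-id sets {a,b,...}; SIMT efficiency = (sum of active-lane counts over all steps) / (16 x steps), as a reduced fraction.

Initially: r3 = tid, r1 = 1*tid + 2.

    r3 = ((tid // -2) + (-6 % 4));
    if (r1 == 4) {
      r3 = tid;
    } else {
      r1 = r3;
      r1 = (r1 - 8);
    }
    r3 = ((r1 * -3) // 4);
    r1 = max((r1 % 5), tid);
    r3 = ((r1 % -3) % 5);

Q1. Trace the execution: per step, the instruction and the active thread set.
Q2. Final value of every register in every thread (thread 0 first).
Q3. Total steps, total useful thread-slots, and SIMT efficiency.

step 0: r3 <- ((tid // -2) + (-6 % 4)) {0,1,2,3,4,5,6,7,8,9,10,11,12,13,14,15}
step 1: eval (r1 == 4)               {0,1,2,3,4,5,6,7,8,9,10,11,12,13,14,15}
step 2: r3 <- tid                    {2}
step 3: r1 <- r3                     {0,1,3,4,5,6,7,8,9,10,11,12,13,14,15}
step 4: r1 <- (r1 - 8)               {0,1,3,4,5,6,7,8,9,10,11,12,13,14,15}
step 5: r3 <- ((r1 * -3) // 4)       {0,1,2,3,4,5,6,7,8,9,10,11,12,13,14,15}
step 6: r1 <- max((r1 % 5), tid)     {0,1,2,3,4,5,6,7,8,9,10,11,12,13,14,15}
step 7: r3 <- ((r1 % -3) % 5)        {0,1,2,3,4,5,6,7,8,9,10,11,12,13,14,15}

Answer: 8 steps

r3: 3,0,3,0,3,4,0,3,4,0,3,4,0,3,4,0
r1: 4,3,4,3,4,5,6,7,8,9,10,11,12,13,14,15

steps = 8; useful = 111; efficiency = 111/128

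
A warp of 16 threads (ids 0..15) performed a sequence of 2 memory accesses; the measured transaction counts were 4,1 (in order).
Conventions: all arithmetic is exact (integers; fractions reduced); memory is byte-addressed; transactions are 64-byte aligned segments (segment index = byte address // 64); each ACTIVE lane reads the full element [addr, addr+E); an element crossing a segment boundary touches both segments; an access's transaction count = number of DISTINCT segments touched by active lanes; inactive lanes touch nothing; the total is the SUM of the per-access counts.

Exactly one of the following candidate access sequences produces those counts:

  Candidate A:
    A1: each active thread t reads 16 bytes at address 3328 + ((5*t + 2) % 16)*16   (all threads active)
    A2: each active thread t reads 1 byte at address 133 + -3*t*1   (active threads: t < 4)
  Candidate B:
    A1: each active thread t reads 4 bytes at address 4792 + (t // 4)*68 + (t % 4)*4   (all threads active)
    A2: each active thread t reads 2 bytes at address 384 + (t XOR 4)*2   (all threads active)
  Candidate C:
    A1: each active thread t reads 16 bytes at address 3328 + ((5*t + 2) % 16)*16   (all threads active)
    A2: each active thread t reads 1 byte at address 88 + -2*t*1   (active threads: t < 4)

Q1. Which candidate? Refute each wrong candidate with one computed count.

A: A2 gives 2 transactions, not 1
B: A1 gives 5 transactions, not 4
C: all counts match (4,1)

Answer: C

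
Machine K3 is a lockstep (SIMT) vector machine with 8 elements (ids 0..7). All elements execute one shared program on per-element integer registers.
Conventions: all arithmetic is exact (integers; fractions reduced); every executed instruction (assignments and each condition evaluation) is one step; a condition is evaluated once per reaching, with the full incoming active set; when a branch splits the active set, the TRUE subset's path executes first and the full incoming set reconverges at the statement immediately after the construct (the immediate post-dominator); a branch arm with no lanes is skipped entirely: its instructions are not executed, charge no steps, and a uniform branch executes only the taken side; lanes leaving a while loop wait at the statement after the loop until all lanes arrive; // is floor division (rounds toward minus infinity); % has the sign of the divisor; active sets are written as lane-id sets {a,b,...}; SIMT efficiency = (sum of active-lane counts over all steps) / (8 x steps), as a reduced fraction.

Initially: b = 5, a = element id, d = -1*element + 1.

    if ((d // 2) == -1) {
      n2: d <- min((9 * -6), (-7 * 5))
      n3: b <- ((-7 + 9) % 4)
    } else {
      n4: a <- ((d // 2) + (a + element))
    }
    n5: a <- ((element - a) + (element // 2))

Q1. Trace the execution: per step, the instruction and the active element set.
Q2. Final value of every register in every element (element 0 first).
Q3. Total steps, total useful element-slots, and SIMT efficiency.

step 0: eval ((d // 2) == -1)        {0,1,2,3,4,5,6,7}
step 1: d <- min((9 * -6), (-7 * 5)) {2,3}
step 2: b <- ((-7 + 9) % 4)          {2,3}
step 3: a <- ((d // 2) + (a + element)) {0,1,4,5,6,7}
step 4: a <- ((element - a) + (element // 2)) {0,1,2,3,4,5,6,7}

Answer: 5 steps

b: 5,5,2,2,5,5,5,5
a: 0,-1,1,1,0,-1,0,-1
d: 1,0,-54,-54,-3,-4,-5,-6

steps = 5; useful = 26; efficiency = 26/40 = 13/20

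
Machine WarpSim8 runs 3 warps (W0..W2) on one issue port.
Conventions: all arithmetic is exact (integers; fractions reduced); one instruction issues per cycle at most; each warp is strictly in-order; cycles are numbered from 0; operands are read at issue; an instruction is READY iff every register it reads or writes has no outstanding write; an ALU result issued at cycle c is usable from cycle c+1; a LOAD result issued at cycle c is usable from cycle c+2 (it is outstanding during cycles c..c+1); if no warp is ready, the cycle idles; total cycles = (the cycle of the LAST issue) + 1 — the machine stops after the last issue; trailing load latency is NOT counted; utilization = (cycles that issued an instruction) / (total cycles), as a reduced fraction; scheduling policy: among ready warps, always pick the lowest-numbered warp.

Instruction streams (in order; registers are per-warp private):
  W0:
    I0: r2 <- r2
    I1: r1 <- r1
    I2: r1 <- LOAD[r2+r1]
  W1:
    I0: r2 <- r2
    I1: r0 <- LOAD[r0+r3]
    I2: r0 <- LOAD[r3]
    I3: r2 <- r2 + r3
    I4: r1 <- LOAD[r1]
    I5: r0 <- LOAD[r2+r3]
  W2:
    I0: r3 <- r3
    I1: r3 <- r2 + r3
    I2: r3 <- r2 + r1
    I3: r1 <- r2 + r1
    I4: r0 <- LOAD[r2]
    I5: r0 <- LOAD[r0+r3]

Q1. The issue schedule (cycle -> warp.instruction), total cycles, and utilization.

cycle 0: W0.I0
cycle 1: W0.I1
cycle 2: W0.I2
cycle 3: W1.I0
cycle 4: W1.I1
cycle 5: W2.I0
cycle 6: W1.I2
cycle 7: W1.I3
cycle 8: W1.I4
cycle 9: W1.I5
cycle 10: W2.I1
cycle 11: W2.I2
cycle 12: W2.I3
cycle 13: W2.I4
cycle 14: idle
cycle 15: W2.I5

Answer: 16 cycles, utilization 15/16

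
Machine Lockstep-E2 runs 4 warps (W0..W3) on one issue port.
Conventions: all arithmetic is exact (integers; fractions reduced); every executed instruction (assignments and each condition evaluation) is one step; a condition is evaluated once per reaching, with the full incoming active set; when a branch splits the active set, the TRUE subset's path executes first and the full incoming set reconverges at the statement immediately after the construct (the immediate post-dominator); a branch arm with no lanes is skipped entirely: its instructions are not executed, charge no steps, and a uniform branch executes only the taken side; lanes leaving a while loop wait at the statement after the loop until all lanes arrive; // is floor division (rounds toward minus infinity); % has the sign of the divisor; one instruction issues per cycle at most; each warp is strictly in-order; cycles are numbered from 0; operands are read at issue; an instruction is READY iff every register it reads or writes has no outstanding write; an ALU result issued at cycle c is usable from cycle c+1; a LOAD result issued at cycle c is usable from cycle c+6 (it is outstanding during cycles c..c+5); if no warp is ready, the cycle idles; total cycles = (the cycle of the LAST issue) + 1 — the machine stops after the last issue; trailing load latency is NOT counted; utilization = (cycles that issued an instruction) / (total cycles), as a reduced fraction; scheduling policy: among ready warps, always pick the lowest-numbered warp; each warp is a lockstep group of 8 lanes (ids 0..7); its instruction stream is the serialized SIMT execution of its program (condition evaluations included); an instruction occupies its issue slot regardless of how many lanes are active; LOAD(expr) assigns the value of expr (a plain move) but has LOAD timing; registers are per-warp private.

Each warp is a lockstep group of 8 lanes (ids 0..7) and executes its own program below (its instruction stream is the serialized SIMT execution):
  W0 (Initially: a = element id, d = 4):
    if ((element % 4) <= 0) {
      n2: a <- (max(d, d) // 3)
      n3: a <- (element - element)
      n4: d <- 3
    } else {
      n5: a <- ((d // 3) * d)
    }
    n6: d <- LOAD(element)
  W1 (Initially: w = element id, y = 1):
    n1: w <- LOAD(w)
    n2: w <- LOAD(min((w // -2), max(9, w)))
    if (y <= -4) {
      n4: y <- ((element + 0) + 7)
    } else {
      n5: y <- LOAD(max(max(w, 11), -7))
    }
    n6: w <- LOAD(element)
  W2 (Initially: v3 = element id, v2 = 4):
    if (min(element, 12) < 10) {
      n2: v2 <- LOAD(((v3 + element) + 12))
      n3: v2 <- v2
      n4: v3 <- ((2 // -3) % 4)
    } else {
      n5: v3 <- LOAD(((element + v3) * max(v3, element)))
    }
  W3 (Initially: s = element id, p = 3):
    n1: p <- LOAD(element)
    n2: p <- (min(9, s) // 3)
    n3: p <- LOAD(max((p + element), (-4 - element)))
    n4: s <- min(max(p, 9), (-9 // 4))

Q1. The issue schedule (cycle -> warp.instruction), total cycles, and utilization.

cycle 0: W0.I0
cycle 1: W0.I1
cycle 2: W0.I2
cycle 3: W0.I3
cycle 4: W0.I4
cycle 5: W0.I5
cycle 6: W1.I0
cycle 7: W2.I0
cycle 8: W2.I1
cycle 9: W3.I0
cycle 10: idle
cycle 11: idle
cycle 12: W1.I1
cycle 13: W1.I2
cycle 14: W2.I2
cycle 15: W2.I3
cycle 16: W3.I1
cycle 17: W3.I2
cycle 18: W1.I3
cycle 19: W1.I4
cycle 20: idle
cycle 21: idle
cycle 22: idle
cycle 23: W3.I3

Answer: 24 cycles, utilization 19/24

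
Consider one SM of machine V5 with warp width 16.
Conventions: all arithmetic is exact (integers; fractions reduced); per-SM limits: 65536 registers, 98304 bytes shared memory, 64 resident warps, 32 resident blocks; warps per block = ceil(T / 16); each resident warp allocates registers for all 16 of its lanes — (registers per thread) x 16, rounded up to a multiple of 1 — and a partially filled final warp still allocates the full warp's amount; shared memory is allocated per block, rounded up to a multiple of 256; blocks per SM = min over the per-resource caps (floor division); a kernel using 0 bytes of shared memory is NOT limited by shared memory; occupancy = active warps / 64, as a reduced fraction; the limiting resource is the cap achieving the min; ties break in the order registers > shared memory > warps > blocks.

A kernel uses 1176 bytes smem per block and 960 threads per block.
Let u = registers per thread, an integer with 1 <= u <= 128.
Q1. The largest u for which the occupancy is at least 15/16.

Answer: u = 68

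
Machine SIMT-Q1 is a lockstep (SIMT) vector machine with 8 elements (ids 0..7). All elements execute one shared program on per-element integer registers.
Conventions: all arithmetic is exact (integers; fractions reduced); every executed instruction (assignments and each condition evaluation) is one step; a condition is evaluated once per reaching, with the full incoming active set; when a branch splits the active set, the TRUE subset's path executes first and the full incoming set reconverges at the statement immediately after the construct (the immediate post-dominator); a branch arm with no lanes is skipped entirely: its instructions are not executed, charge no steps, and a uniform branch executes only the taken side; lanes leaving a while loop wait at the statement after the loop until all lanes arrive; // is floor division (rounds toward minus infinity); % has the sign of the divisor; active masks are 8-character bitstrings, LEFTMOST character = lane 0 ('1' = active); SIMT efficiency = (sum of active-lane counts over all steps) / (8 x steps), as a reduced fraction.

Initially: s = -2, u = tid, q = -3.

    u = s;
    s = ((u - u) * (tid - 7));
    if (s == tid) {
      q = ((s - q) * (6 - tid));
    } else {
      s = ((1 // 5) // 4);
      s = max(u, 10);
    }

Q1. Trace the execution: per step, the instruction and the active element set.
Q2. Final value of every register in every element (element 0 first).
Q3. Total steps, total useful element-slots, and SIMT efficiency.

step 0: u <- s                       11111111
step 1: s <- ((u - u) * (tid - 7))   11111111
step 2: eval (s == tid)              11111111
step 3: q <- ((s - q) * (6 - tid))   10000000
step 4: s <- ((1 // 5) // 4)         01111111
step 5: s <- max(u, 10)              01111111

Answer: 6 steps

s: 0,10,10,10,10,10,10,10
u: -2,-2,-2,-2,-2,-2,-2,-2
q: 18,-3,-3,-3,-3,-3,-3,-3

steps = 6; useful = 39; efficiency = 39/48 = 13/16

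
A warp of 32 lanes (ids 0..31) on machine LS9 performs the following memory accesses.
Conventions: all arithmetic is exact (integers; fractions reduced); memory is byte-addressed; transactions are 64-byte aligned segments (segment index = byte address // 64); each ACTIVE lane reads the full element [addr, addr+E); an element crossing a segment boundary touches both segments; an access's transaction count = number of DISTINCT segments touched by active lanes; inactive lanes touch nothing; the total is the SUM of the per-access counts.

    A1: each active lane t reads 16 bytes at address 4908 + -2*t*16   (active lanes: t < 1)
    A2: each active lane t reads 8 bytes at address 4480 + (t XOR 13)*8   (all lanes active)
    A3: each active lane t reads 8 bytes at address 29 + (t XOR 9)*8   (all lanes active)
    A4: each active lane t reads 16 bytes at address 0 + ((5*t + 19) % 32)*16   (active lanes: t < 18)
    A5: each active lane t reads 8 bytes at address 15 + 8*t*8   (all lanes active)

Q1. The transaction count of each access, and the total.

A1: 1 transaction
A2: 4 transactions
A3: 5 transactions
A4: 8 transactions
A5: 32 transactions

Answer: 1,4,5,8,32; total 50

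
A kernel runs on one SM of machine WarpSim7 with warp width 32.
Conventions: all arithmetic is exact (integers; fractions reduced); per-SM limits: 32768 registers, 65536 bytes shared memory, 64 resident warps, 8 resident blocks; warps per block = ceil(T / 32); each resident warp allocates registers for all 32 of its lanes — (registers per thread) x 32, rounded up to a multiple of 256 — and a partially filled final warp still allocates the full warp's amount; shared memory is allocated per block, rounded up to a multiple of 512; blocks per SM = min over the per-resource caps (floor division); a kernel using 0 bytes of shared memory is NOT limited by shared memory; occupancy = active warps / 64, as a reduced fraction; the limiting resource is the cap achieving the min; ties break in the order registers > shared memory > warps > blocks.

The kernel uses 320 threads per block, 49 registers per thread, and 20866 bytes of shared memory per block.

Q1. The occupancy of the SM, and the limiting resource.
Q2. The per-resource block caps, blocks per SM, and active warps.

Answer: occupancy 5/32, limited by registers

registers: 1 block
shared memory: 3 blocks
warps: 6 blocks
blocks: 8 blocks

Answer: 1 block, 10 active warps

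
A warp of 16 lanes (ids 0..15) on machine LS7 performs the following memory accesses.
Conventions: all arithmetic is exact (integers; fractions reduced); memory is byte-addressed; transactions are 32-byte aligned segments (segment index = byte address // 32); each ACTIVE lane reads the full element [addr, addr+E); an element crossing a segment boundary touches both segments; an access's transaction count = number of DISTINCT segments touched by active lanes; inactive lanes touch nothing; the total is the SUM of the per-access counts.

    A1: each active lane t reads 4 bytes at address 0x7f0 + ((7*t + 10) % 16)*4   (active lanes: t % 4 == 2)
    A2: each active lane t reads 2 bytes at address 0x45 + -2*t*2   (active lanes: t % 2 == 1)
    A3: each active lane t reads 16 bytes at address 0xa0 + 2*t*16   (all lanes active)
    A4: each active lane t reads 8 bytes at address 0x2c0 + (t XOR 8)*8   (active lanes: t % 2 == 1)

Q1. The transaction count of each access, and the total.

A1: 3 transactions
A2: 3 transactions
A3: 16 transactions
A4: 4 transactions

Answer: 3,3,16,4; total 26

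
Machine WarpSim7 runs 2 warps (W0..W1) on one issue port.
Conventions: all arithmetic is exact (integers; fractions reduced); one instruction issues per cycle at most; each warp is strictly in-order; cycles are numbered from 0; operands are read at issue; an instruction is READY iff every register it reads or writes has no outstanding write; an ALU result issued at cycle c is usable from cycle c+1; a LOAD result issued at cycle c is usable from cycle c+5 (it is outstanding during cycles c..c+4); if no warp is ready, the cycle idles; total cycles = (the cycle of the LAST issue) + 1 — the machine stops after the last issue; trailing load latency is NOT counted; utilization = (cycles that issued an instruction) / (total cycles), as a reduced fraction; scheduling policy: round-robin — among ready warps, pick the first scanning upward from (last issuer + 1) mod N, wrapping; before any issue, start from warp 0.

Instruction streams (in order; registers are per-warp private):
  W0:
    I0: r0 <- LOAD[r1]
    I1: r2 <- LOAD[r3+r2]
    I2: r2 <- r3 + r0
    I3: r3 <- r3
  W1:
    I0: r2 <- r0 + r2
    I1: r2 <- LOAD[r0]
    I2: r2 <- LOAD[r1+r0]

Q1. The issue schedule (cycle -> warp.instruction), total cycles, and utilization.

cycle 0: W0.I0
cycle 1: W1.I0
cycle 2: W0.I1
cycle 3: W1.I1
cycle 4: idle
cycle 5: idle
cycle 6: idle
cycle 7: W0.I2
cycle 8: W1.I2
cycle 9: W0.I3

Answer: 10 cycles, utilization 7/10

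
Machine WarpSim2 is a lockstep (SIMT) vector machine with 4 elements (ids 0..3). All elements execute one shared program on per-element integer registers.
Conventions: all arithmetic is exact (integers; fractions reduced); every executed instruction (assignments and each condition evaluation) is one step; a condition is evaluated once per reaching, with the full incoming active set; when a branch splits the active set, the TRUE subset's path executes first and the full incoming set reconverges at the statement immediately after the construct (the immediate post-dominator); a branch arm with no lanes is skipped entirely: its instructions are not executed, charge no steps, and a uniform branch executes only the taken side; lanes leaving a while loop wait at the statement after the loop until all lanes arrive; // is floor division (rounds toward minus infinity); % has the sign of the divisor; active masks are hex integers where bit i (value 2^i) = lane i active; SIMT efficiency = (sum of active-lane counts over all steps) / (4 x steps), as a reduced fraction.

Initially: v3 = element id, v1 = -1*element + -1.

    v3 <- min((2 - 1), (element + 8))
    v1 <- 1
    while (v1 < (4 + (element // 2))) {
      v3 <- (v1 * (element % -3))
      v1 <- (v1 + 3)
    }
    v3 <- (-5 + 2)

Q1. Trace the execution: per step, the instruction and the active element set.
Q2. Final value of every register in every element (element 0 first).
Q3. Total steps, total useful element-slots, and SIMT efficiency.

step 0: v3 <- min((2 - 1), (element + 8)) 0xf
step 1: v1 <- 1                      0xf
step 2: eval (v1 < (4 + (element // 2))) 0xf
step 3: v3 <- (v1 * (element % -3))  0xf
step 4: v1 <- (v1 + 3)               0xf
step 5: eval (v1 < (4 + (element // 2))) 0xf
step 6: v3 <- (v1 * (element % -3))  0xc
step 7: v1 <- (v1 + 3)               0xc
step 8: eval (v1 < (4 + (element // 2))) 0xc
step 9: v3 <- (-5 + 2)               0xf

Answer: 10 steps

v3: -3,-3,-3,-3
v1: 4,4,7,7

steps = 10; useful = 34; efficiency = 34/40 = 17/20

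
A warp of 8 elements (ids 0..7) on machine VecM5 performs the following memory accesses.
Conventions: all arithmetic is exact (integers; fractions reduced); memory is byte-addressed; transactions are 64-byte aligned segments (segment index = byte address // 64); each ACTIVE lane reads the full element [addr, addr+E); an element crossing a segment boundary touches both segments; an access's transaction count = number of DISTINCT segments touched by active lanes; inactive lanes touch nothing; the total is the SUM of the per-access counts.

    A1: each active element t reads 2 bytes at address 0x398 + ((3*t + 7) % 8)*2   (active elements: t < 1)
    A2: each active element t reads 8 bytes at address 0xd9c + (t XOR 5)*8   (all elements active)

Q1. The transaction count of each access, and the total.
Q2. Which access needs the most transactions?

A1: 1 transaction
A2: 2 transactions

Answer: 1,2; total 3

Answer: A2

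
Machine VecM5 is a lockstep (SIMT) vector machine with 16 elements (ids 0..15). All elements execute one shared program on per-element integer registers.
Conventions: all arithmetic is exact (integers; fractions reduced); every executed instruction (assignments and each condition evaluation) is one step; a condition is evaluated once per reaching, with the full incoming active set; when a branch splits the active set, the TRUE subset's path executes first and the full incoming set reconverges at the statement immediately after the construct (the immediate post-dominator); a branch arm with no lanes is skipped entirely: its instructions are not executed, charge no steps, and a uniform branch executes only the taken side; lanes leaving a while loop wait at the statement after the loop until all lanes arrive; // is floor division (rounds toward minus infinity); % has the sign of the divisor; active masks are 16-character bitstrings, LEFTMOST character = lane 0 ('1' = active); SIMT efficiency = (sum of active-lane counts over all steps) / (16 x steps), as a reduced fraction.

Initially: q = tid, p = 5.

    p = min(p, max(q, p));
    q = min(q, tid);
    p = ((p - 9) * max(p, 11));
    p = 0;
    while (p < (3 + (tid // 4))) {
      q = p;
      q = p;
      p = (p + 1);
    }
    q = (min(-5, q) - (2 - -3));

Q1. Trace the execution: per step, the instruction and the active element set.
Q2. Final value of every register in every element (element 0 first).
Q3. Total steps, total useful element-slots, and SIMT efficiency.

step 0: p <- min(p, max(q, p))       1111111111111111
step 1: q <- min(q, tid)             1111111111111111
step 2: p <- ((p - 9) * max(p, 11))  1111111111111111
step 3: p <- 0                       1111111111111111
step 4: eval (p < (3 + (tid // 4)))  1111111111111111
step 5: q <- p                       1111111111111111
step 6: q <- p                       1111111111111111
step 7: p <- (p + 1)                 1111111111111111
step 8: eval (p < (3 + (tid // 4)))  1111111111111111
step 9: q <- p                       1111111111111111
step 10: q <- p                       1111111111111111
step 11: p <- (p + 1)                 1111111111111111
step 12: eval (p < (3 + (tid // 4)))  1111111111111111
step 13: q <- p                       1111111111111111
step 14: q <- p                       1111111111111111
step 15: p <- (p + 1)                 1111111111111111
step 16: eval (p < (3 + (tid // 4)))  1111111111111111
step 17: q <- p                       0000111111111111
step 18: q <- p                       0000111111111111
step 19: p <- (p + 1)                 0000111111111111
step 20: eval (p < (3 + (tid // 4)))  0000111111111111
step 21: q <- p                       0000000011111111
step 22: q <- p                       0000000011111111
step 23: p <- (p + 1)                 0000000011111111
step 24: eval (p < (3 + (tid // 4)))  0000000011111111
step 25: q <- p                       0000000000001111
step 26: q <- p                       0000000000001111
step 27: p <- (p + 1)                 0000000000001111
step 28: eval (p < (3 + (tid // 4)))  0000000000001111
step 29: q <- (min(-5, q) - (2 - -3)) 1111111111111111

Answer: 30 steps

q: -10,-10,-10,-10,-10,-10,-10,-10,-10,-10,-10,-10,-10,-10,-10,-10
p: 3,3,3,3,4,4,4,4,5,5,5,5,6,6,6,6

steps = 30; useful = 384; efficiency = 384/480 = 4/5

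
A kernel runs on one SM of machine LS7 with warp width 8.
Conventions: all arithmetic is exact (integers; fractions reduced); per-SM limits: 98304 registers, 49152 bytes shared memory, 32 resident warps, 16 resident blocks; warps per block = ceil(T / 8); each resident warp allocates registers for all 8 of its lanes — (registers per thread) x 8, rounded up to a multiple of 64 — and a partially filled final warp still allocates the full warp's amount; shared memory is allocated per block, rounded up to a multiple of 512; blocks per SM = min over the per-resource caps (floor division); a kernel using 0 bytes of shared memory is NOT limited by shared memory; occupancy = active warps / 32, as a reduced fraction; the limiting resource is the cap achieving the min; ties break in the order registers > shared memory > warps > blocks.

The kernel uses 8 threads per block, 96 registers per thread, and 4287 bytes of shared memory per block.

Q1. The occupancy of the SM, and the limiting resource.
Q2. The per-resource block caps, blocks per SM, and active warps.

Answer: occupancy 5/16, limited by shared memory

registers: 128 blocks
shared memory: 10 blocks
warps: 32 blocks
blocks: 16 blocks

Answer: 10 blocks, 10 active warps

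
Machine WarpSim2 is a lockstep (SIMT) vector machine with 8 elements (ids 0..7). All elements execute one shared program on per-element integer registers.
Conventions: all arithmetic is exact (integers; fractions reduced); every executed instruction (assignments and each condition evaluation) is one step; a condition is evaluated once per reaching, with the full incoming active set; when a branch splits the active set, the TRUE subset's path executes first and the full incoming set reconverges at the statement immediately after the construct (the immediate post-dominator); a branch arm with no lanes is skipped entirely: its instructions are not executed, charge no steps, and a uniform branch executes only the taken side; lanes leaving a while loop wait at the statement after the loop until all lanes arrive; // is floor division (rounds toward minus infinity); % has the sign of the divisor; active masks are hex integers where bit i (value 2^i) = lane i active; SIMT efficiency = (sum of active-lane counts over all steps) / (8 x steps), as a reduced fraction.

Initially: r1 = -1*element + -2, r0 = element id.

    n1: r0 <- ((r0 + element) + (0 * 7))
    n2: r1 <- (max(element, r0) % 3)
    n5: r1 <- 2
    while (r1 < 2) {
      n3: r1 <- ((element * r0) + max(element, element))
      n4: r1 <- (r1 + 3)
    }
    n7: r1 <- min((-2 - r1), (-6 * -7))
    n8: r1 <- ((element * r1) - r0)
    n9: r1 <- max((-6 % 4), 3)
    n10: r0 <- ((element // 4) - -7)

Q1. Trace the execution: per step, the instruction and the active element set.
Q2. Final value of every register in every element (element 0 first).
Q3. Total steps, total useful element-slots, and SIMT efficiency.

step 0: r0 <- ((r0 + element) + (0 * 7)) 0xff
step 1: r1 <- (max(element, r0) % 3) 0xff
step 2: r1 <- 2                      0xff
step 3: eval (r1 < 2)                0xff
step 4: r1 <- min((-2 - r1), (-6 * -7)) 0xff
step 5: r1 <- ((element * r1) - r0)  0xff
step 6: r1 <- max((-6 % 4), 3)       0xff
step 7: r0 <- ((element // 4) - -7)  0xff

Answer: 8 steps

r1: 3,3,3,3,3,3,3,3
r0: 7,7,7,7,8,8,8,8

steps = 8; useful = 64; efficiency = 64/64 = 1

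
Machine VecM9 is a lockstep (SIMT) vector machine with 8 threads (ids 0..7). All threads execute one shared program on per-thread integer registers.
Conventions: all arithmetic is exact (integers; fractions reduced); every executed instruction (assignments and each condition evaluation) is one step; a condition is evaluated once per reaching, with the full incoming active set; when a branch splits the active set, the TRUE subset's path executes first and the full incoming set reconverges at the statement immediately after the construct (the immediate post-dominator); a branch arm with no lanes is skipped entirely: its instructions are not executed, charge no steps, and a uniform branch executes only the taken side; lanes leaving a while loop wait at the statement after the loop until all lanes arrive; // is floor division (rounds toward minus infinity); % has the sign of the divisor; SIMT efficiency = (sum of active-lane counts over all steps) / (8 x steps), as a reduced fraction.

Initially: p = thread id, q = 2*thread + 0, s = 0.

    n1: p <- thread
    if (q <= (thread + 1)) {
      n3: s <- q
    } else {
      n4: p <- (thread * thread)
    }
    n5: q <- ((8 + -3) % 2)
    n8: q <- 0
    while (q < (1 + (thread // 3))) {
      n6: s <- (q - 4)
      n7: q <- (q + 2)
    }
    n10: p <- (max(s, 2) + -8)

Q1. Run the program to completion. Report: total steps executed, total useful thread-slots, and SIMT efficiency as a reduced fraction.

Answer: 14 steps, 86 useful, 43/56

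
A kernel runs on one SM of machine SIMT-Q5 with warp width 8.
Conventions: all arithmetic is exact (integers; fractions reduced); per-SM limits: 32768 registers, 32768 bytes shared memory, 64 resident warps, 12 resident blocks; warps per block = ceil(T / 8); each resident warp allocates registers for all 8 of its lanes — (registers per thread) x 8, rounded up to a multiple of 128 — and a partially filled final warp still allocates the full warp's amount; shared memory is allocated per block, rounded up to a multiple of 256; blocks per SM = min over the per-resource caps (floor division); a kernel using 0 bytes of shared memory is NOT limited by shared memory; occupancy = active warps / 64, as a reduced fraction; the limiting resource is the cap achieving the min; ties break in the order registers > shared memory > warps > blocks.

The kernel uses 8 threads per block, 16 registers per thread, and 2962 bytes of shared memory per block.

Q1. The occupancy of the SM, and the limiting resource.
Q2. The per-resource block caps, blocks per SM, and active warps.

Answer: occupancy 5/32, limited by shared memory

registers: 256 blocks
shared memory: 10 blocks
warps: 64 blocks
blocks: 12 blocks

Answer: 10 blocks, 10 active warps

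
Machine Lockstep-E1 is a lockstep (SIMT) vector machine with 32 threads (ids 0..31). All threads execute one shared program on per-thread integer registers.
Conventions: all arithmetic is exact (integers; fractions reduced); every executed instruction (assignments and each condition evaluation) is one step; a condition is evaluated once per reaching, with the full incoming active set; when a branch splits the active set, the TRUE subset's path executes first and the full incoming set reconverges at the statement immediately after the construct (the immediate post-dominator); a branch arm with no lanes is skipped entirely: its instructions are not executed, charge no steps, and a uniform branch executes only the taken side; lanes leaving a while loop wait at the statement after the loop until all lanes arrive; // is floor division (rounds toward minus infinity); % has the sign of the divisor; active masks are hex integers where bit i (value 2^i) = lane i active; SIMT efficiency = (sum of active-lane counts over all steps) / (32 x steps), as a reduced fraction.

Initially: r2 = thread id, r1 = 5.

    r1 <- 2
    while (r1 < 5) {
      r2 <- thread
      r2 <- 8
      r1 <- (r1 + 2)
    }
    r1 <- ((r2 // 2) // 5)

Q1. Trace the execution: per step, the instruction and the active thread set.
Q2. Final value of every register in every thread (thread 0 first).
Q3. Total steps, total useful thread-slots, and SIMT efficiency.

step 0: r1 <- 2                      0xffffffff
step 1: eval (r1 < 5)                0xffffffff
step 2: r2 <- thread                 0xffffffff
step 3: r2 <- 8                      0xffffffff
step 4: r1 <- (r1 + 2)               0xffffffff
step 5: eval (r1 < 5)                0xffffffff
step 6: r2 <- thread                 0xffffffff
step 7: r2 <- 8                      0xffffffff
step 8: r1 <- (r1 + 2)               0xffffffff
step 9: eval (r1 < 5)                0xffffffff
step 10: r1 <- ((r2 // 2) // 5)       0xffffffff

Answer: 11 steps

r2: 8,8,8,8,8,8,8,8,8,8,8,8,8,8,8,8,8,8,8,8,8,8,8,8,8,8,8,8,8,8,8,8
r1: 0,0,0,0,0,0,0,0,0,0,0,0,0,0,0,0,0,0,0,0,0,0,0,0,0,0,0,0,0,0,0,0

steps = 11; useful = 352; efficiency = 352/352 = 1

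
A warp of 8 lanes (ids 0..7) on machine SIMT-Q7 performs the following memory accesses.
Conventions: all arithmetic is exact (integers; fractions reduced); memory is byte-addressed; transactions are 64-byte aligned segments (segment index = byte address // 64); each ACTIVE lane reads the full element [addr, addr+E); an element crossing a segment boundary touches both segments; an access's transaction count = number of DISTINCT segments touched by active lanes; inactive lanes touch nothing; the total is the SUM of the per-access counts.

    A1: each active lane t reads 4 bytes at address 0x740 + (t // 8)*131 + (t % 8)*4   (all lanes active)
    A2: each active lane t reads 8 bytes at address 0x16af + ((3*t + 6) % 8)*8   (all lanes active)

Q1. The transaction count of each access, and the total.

A1: 1 transaction
A2: 2 transactions

Answer: 1,2; total 3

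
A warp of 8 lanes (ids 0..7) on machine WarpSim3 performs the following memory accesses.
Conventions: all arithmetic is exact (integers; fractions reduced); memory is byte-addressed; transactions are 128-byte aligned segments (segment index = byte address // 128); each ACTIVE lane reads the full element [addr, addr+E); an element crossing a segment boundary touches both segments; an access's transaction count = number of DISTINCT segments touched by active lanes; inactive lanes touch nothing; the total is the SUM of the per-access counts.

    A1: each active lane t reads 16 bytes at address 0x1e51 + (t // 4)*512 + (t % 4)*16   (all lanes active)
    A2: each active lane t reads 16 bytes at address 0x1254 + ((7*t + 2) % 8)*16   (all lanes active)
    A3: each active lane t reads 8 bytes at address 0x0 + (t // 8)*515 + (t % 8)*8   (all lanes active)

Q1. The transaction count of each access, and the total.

A1: 4 transactions
A2: 2 transactions
A3: 1 transaction

Answer: 4,2,1; total 7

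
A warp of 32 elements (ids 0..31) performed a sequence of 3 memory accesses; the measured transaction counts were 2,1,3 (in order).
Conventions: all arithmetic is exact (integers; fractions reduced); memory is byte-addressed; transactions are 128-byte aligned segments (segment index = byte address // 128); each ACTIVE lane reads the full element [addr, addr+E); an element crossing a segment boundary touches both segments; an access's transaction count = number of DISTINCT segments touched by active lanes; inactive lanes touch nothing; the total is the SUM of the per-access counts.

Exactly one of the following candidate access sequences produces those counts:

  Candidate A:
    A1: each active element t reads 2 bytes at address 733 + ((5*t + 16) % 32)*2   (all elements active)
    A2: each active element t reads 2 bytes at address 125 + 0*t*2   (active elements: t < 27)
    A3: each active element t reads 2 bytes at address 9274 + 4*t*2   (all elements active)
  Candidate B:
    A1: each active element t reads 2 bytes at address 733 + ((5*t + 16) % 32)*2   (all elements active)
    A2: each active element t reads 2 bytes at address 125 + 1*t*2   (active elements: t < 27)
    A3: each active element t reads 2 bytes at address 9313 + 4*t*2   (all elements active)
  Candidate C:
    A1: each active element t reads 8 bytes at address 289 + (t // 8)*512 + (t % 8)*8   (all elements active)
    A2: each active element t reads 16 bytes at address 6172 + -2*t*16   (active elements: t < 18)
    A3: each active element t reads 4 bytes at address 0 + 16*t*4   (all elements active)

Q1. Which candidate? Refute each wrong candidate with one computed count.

B: A2 gives 2 transactions, not 1
C: A1 gives 4 transactions, not 2
A: all counts match (2,1,3)

Answer: A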